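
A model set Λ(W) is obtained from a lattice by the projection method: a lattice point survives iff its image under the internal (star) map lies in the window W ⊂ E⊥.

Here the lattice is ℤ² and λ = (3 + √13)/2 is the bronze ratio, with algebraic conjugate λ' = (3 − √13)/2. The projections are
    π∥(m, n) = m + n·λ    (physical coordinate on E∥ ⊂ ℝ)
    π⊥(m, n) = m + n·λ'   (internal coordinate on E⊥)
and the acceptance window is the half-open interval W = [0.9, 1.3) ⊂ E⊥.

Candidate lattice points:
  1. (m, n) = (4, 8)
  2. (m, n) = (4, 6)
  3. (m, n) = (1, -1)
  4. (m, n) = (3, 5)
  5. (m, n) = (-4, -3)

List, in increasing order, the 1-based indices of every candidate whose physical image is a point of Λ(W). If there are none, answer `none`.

none

λ' = (3−√13)/2 ≈ -0.302776.
[1] lift (4,8): star map gives 1.577795; window check 0.9 ≤ 1.577795 < 1.3 is false → out
[2] lift (4,6): star map gives 2.183346; window check 0.9 ≤ 2.183346 < 1.3 is false → out
[3] lift (1,-1): star map gives 1.302776; window check 0.9 ≤ 1.302776 < 1.3 is false → out
[4] lift (3,5): star map gives 1.486122; window check 0.9 ≤ 1.486122 < 1.3 is false → out
[5] lift (-4,-3): star map gives -3.091673; window check 0.9 ≤ -3.091673 < 1.3 is false → out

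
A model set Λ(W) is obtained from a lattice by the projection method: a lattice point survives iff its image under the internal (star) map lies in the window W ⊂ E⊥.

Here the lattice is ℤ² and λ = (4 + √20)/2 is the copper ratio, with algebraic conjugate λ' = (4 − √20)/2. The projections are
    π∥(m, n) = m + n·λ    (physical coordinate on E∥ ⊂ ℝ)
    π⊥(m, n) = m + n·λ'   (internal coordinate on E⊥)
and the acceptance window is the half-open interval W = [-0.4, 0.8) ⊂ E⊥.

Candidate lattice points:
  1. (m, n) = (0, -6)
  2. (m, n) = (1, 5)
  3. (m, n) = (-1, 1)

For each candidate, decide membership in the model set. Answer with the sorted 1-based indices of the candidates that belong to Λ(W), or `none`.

λ' = (4−√20)/2 ≈ -0.2361.
candidate 1: (m,n)=(0,-6) → π∥ = 0-6·λ ≈ -25.4164, π⊥ = 0-6·λ' ≈ 1.4164 ∉ [-0.4, 0.8) ⇒ out
candidate 2: (m,n)=(1,5) → π∥ = 1+5·λ ≈ 22.1803, π⊥ = 1+5·λ' ≈ -0.1803 ∈ [-0.4, 0.8) ⇒ IN Λ
candidate 3: (m,n)=(-1,1) → π∥ = -1+1·λ ≈ 3.2361, π⊥ = -1+1·λ' ≈ -1.2361 ∉ [-0.4, 0.8) ⇒ out

2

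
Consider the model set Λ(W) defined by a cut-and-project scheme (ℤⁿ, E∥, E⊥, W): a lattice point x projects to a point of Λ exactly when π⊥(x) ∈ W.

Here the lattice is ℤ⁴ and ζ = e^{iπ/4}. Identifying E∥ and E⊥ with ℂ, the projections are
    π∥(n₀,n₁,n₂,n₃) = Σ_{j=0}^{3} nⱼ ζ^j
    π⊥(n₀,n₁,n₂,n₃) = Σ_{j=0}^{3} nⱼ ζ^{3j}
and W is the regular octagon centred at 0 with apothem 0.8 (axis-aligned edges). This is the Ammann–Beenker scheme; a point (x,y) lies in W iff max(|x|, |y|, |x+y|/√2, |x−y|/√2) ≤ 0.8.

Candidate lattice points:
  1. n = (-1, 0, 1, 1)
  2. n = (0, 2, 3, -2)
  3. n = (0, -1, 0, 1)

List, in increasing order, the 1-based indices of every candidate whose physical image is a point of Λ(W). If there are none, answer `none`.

π⊥(n) = n₀ + n₁ζ³ + n₂ζ⁶ + n₃ζ⁹ where ζ = e^{iπ/4}.
#1 (-1, 0, 1, 1): internal (-0.29289, -0.29289); octagon support 0.41421 vs apothem 0.8 → ∈ W
#2 (0, 2, 3, -2): internal (-2.82843, -3.00000); octagon support 4.12132 vs apothem 0.8 → ∉ W
#3 (0, -1, 0, 1): internal (1.41421, 0.00000); octagon support 1.41421 vs apothem 0.8 → ∉ W

1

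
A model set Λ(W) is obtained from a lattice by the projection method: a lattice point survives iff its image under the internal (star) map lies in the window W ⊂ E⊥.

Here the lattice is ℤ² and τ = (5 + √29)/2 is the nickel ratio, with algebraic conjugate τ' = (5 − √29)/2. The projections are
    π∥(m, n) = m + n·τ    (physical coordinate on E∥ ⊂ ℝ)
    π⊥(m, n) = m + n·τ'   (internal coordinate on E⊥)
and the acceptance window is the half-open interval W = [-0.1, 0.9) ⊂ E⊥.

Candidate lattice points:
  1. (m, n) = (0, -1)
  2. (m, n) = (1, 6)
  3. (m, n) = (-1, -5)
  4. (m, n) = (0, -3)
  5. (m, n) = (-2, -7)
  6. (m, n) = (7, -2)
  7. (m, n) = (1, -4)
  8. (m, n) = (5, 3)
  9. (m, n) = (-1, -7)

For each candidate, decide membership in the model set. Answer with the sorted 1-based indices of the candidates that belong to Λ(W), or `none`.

1, 3, 4, 9

Compute τ' = (5−√29)/2 = -0.192582, so π⊥(m,n) = m -0.192582·n.
candidate 1: (m,n)=(0,-1) → π∥ = 0-1·τ ≈ -5.192582, π⊥ = 0-1·τ' ≈ 0.192582 ∈ [-0.1, 0.9) ⇒ IN Λ
candidate 2: (m,n)=(1,6) → π∥ = 1+6·τ ≈ 32.155494, π⊥ = 1+6·τ' ≈ -0.155494 ∉ [-0.1, 0.9) ⇒ out
candidate 3: (m,n)=(-1,-5) → π∥ = -1-5·τ ≈ -26.962912, π⊥ = -1-5·τ' ≈ -0.037088 ∈ [-0.1, 0.9) ⇒ IN Λ
candidate 4: (m,n)=(0,-3) → π∥ = 0-3·τ ≈ -15.577747, π⊥ = 0-3·τ' ≈ 0.577747 ∈ [-0.1, 0.9) ⇒ IN Λ
candidate 5: (m,n)=(-2,-7) → π∥ = -2-7·τ ≈ -38.348077, π⊥ = -2-7·τ' ≈ -0.651923 ∉ [-0.1, 0.9) ⇒ out
candidate 6: (m,n)=(7,-2) → π∥ = 7-2·τ ≈ -3.385165, π⊥ = 7-2·τ' ≈ 7.385165 ∉ [-0.1, 0.9) ⇒ out
candidate 7: (m,n)=(1,-4) → π∥ = 1-4·τ ≈ -19.770330, π⊥ = 1-4·τ' ≈ 1.770330 ∉ [-0.1, 0.9) ⇒ out
candidate 8: (m,n)=(5,3) → π∥ = 5+3·τ ≈ 20.577747, π⊥ = 5+3·τ' ≈ 4.422253 ∉ [-0.1, 0.9) ⇒ out
candidate 9: (m,n)=(-1,-7) → π∥ = -1-7·τ ≈ -37.348077, π⊥ = -1-7·τ' ≈ 0.348077 ∈ [-0.1, 0.9) ⇒ IN Λ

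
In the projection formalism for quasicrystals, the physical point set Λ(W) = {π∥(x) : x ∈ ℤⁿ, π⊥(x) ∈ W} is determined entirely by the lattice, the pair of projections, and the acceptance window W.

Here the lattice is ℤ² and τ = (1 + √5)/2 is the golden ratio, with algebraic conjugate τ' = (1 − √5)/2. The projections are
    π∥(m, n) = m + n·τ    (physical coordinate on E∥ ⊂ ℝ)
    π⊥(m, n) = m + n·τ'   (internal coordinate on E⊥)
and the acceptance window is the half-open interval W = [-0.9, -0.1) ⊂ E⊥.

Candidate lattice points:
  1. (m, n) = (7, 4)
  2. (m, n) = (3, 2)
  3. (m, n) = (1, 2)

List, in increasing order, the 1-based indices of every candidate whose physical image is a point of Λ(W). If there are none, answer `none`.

Numerically τ ≈ 1.61803 and τ' = −1/τ ≈ -0.61803.
candidate 1: (m,n)=(7,4) → π∥ = 7+4·τ ≈ 13.47214, π⊥ = 7+4·τ' ≈ 4.52786 ∉ [-0.9, -0.1) ⇒ out
candidate 2: (m,n)=(3,2) → π∥ = 3+2·τ ≈ 6.23607, π⊥ = 3+2·τ' ≈ 1.76393 ∉ [-0.9, -0.1) ⇒ out
candidate 3: (m,n)=(1,2) → π∥ = 1+2·τ ≈ 4.23607, π⊥ = 1+2·τ' ≈ -0.23607 ∈ [-0.9, -0.1) ⇒ IN Λ

3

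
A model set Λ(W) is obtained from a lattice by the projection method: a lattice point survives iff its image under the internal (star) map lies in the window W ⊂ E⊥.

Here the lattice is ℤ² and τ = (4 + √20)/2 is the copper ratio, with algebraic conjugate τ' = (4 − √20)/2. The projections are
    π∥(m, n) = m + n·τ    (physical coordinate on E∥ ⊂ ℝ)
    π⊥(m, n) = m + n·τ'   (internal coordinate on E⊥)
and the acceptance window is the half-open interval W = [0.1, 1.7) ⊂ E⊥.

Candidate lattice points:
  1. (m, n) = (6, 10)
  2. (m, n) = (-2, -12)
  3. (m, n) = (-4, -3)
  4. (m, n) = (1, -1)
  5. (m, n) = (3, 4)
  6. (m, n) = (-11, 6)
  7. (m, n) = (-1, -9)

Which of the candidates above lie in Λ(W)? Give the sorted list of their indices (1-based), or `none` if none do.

2, 4, 7

Compute τ' = (4−√20)/2 = -0.23607, so π⊥(m,n) = m -0.23607·n.
candidate 1: (m,n)=(6,10) → π∥ = 6+10·τ ≈ 48.36068, π⊥ = 6+10·τ' ≈ 3.63932 ∉ [0.1, 1.7) ⇒ out
candidate 2: (m,n)=(-2,-12) → π∥ = -2-12·τ ≈ -52.83282, π⊥ = -2-12·τ' ≈ 0.83282 ∈ [0.1, 1.7) ⇒ IN Λ
candidate 3: (m,n)=(-4,-3) → π∥ = -4-3·τ ≈ -16.70820, π⊥ = -4-3·τ' ≈ -3.29180 ∉ [0.1, 1.7) ⇒ out
candidate 4: (m,n)=(1,-1) → π∥ = 1-1·τ ≈ -3.23607, π⊥ = 1-1·τ' ≈ 1.23607 ∈ [0.1, 1.7) ⇒ IN Λ
candidate 5: (m,n)=(3,4) → π∥ = 3+4·τ ≈ 19.94427, π⊥ = 3+4·τ' ≈ 2.05573 ∉ [0.1, 1.7) ⇒ out
candidate 6: (m,n)=(-11,6) → π∥ = -11+6·τ ≈ 14.41641, π⊥ = -11+6·τ' ≈ -12.41641 ∉ [0.1, 1.7) ⇒ out
candidate 7: (m,n)=(-1,-9) → π∥ = -1-9·τ ≈ -39.12461, π⊥ = -1-9·τ' ≈ 1.12461 ∈ [0.1, 1.7) ⇒ IN Λ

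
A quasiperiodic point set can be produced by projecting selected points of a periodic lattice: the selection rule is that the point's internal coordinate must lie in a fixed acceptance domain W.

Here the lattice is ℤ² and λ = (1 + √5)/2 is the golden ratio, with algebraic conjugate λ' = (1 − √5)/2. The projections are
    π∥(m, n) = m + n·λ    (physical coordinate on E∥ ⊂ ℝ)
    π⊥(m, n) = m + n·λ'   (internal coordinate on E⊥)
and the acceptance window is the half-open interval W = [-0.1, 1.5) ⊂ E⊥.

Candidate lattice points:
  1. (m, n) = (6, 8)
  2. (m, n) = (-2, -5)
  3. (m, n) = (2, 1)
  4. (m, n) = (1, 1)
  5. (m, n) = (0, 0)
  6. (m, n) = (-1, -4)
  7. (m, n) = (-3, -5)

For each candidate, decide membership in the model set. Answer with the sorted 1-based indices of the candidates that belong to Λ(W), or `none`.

1, 2, 3, 4, 5, 6, 7

λ' = (1−√5)/2 ≈ -0.61803.
#1 (6,8): internal coord 6 + (8)·λ' = +1.05573; +1.05573 ∈ [-0.1, 1.5) → IN Λ
#2 (-2,-5): internal coord -2 + (-5)·λ' = +1.09017; +1.09017 ∈ [-0.1, 1.5) → IN Λ
#3 (2,1): internal coord 2 + (1)·λ' = +1.38197; +1.38197 ∈ [-0.1, 1.5) → IN Λ
#4 (1,1): internal coord 1 + (1)·λ' = +0.38197; +0.38197 ∈ [-0.1, 1.5) → IN Λ
#5 (0,0): internal coord 0 + (0)·λ' = +0.00000; +0.00000 ∈ [-0.1, 1.5) → IN Λ
#6 (-1,-4): internal coord -1 + (-4)·λ' = +1.47214; +1.47214 ∈ [-0.1, 1.5) → IN Λ
#7 (-3,-5): internal coord -3 + (-5)·λ' = +0.09017; +0.09017 ∈ [-0.1, 1.5) → IN Λ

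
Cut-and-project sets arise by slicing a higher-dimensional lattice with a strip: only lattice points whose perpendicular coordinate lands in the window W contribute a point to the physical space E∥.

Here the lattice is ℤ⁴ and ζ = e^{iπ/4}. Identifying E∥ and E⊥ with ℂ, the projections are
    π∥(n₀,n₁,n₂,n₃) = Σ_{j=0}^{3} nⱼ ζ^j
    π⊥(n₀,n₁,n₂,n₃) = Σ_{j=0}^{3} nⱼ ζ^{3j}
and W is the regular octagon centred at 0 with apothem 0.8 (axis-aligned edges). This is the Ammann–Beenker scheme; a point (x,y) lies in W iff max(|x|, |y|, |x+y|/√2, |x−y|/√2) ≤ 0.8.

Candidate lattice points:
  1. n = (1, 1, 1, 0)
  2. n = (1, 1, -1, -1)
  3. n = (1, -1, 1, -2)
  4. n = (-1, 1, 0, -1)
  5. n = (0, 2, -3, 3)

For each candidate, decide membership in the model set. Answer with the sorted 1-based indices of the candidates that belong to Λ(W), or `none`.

π⊥(n) = n₀ + n₁ζ³ + n₂ζ⁶ + n₃ζ⁹ where ζ = e^{iπ/4}.
#1 (1, 1, 1, 0): internal (0.2929, -0.2929); octagon support 0.4142 vs apothem 0.8 → ∈ W
#2 (1, 1, -1, -1): internal (-0.4142, 1.0000); octagon support 1.0000 vs apothem 0.8 → ∉ W
#3 (1, -1, 1, -2): internal (0.2929, -3.1213); octagon support 3.1213 vs apothem 0.8 → ∉ W
#4 (-1, 1, 0, -1): internal (-2.4142, 0.0000); octagon support 2.4142 vs apothem 0.8 → ∉ W
#5 (0, 2, -3, 3): internal (0.7071, 6.5355); octagon support 6.5355 vs apothem 0.8 → ∉ W

1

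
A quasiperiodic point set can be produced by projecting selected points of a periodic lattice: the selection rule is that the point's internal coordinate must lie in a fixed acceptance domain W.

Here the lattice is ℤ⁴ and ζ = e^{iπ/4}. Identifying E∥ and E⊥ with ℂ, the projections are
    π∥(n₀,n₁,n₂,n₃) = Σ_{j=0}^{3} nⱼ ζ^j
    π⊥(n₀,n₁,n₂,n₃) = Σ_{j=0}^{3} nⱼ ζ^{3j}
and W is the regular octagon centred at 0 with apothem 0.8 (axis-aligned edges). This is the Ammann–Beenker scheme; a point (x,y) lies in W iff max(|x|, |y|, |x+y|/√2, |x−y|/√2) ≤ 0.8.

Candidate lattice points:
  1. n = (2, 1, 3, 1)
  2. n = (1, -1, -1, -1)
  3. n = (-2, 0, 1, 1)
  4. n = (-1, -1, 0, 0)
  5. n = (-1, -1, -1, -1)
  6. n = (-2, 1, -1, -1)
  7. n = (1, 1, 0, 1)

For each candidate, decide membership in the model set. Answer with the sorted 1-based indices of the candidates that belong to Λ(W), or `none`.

With ζ = e^{iπ/4} the internal vectors are ζ^0,ζ^3,ζ^6,ζ^9.
candidate 1: n = (2, 1, 3, 1) → π⊥ ≈ (+2.00000, -1.58579); max(|x|,|y|,|x±y|/√2) = 2.53553 > 0.8 ⇒ ∉ W
candidate 2: n = (1, -1, -1, -1) → π⊥ ≈ (+1.00000, -0.41421); max(|x|,|y|,|x±y|/√2) = 1.00000 > 0.8 ⇒ ∉ W
candidate 3: n = (-2, 0, 1, 1) → π⊥ ≈ (-1.29289, -0.29289); max(|x|,|y|,|x±y|/√2) = 1.29289 > 0.8 ⇒ ∉ W
candidate 4: n = (-1, -1, 0, 0) → π⊥ ≈ (-0.29289, -0.70711); max(|x|,|y|,|x±y|/√2) = 0.70711 ≤ 0.8 ⇒ ∈ W
candidate 5: n = (-1, -1, -1, -1) → π⊥ ≈ (-1.00000, -0.41421); max(|x|,|y|,|x±y|/√2) = 1.00000 > 0.8 ⇒ ∉ W
candidate 6: n = (-2, 1, -1, -1) → π⊥ ≈ (-3.41421, +1.00000); max(|x|,|y|,|x±y|/√2) = 3.41421 > 0.8 ⇒ ∉ W
candidate 7: n = (1, 1, 0, 1) → π⊥ ≈ (+1.00000, +1.41421); max(|x|,|y|,|x±y|/√2) = 1.70711 > 0.8 ⇒ ∉ W

4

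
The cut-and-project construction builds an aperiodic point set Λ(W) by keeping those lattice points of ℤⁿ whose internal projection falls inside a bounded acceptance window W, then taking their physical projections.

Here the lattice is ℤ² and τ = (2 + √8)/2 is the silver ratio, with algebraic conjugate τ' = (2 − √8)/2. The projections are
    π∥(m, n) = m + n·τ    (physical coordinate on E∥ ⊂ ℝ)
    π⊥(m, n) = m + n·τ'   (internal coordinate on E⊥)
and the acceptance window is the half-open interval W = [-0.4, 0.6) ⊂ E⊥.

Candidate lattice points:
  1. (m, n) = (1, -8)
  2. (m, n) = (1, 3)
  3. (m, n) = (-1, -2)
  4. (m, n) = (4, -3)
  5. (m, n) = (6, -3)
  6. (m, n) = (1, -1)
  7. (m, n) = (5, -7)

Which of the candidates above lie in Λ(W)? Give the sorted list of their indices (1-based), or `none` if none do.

Compute τ' = (2−√8)/2 = -0.414214, so π⊥(m,n) = m -0.414214·n.
candidate 1: (m,n)=(1,-8) → π∥ = 1-8·τ ≈ -18.313708, π⊥ = 1-8·τ' ≈ 4.313708 ∉ [-0.4, 0.6) ⇒ out
candidate 2: (m,n)=(1,3) → π∥ = 1+3·τ ≈ 8.242641, π⊥ = 1+3·τ' ≈ -0.242641 ∈ [-0.4, 0.6) ⇒ IN Λ
candidate 3: (m,n)=(-1,-2) → π∥ = -1-2·τ ≈ -5.828427, π⊥ = -1-2·τ' ≈ -0.171573 ∈ [-0.4, 0.6) ⇒ IN Λ
candidate 4: (m,n)=(4,-3) → π∥ = 4-3·τ ≈ -3.242641, π⊥ = 4-3·τ' ≈ 5.242641 ∉ [-0.4, 0.6) ⇒ out
candidate 5: (m,n)=(6,-3) → π∥ = 6-3·τ ≈ -1.242641, π⊥ = 6-3·τ' ≈ 7.242641 ∉ [-0.4, 0.6) ⇒ out
candidate 6: (m,n)=(1,-1) → π∥ = 1-1·τ ≈ -1.414214, π⊥ = 1-1·τ' ≈ 1.414214 ∉ [-0.4, 0.6) ⇒ out
candidate 7: (m,n)=(5,-7) → π∥ = 5-7·τ ≈ -11.899495, π⊥ = 5-7·τ' ≈ 7.899495 ∉ [-0.4, 0.6) ⇒ out

2, 3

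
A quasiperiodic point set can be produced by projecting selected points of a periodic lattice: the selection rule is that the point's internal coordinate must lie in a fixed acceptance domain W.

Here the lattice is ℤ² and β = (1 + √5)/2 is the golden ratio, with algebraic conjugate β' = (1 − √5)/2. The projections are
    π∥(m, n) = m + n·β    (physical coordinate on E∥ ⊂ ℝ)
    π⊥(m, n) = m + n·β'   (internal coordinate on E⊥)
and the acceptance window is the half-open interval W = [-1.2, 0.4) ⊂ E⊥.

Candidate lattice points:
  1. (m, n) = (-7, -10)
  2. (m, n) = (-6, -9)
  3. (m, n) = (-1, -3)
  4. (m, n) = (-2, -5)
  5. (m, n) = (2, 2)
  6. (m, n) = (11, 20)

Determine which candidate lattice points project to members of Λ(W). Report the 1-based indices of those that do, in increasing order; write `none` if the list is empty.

1, 2

Numerically β ≈ 1.618034 and β' = −1/β ≈ -0.618034.
[1] lift (-7,-10): star map gives -0.819660; window check -1.2 ≤ -0.819660 < 0.4 is true → IN Λ
[2] lift (-6,-9): star map gives -0.437694; window check -1.2 ≤ -0.437694 < 0.4 is true → IN Λ
[3] lift (-1,-3): star map gives 0.854102; window check -1.2 ≤ 0.854102 < 0.4 is false → out
[4] lift (-2,-5): star map gives 1.090170; window check -1.2 ≤ 1.090170 < 0.4 is false → out
[5] lift (2,2): star map gives 0.763932; window check -1.2 ≤ 0.763932 < 0.4 is false → out
[6] lift (11,20): star map gives -1.360680; window check -1.2 ≤ -1.360680 < 0.4 is false → out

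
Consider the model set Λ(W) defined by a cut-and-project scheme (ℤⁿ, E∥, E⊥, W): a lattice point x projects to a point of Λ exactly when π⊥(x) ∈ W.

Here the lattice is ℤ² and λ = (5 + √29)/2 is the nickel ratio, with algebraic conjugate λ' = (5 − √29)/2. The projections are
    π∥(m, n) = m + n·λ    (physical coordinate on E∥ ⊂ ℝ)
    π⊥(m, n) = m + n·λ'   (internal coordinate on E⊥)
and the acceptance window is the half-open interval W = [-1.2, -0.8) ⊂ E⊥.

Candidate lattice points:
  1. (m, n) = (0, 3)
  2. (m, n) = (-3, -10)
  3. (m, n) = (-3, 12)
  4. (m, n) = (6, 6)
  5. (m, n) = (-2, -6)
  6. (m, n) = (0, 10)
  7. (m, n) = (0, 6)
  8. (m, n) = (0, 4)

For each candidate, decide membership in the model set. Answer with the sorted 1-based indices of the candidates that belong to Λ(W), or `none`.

2, 5, 7

Numerically λ ≈ 5.19258 and λ' = −1/λ ≈ -0.19258.
[1] lift (0,3): star map gives -0.57775; window check -1.2 ≤ -0.57775 < -0.8 is false → out
[2] lift (-3,-10): star map gives -1.07418; window check -1.2 ≤ -1.07418 < -0.8 is true → IN Λ
[3] lift (-3,12): star map gives -5.31099; window check -1.2 ≤ -5.31099 < -0.8 is false → out
[4] lift (6,6): star map gives 4.84451; window check -1.2 ≤ 4.84451 < -0.8 is false → out
[5] lift (-2,-6): star map gives -0.84451; window check -1.2 ≤ -0.84451 < -0.8 is true → IN Λ
[6] lift (0,10): star map gives -1.92582; window check -1.2 ≤ -1.92582 < -0.8 is false → out
[7] lift (0,6): star map gives -1.15549; window check -1.2 ≤ -1.15549 < -0.8 is true → IN Λ
[8] lift (0,4): star map gives -0.77033; window check -1.2 ≤ -0.77033 < -0.8 is false → out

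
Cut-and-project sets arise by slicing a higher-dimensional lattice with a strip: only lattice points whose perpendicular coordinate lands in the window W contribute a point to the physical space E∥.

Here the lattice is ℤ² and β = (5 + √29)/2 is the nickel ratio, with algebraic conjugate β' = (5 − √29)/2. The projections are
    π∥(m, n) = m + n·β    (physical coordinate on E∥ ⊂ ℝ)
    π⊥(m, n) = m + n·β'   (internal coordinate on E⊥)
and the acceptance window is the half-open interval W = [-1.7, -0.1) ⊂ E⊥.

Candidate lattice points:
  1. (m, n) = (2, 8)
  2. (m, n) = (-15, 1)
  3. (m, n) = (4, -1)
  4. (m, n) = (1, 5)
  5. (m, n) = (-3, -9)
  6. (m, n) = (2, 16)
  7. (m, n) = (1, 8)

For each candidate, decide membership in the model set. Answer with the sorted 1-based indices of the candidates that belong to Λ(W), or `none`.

5, 6, 7

Compute β' = (5−√29)/2 = -0.1926, so π⊥(m,n) = m -0.1926·n.
[1] lift (2,8): star map gives 0.4593; window check -1.7 ≤ 0.4593 < -0.1 is false → out
[2] lift (-15,1): star map gives -15.1926; window check -1.7 ≤ -15.1926 < -0.1 is false → out
[3] lift (4,-1): star map gives 4.1926; window check -1.7 ≤ 4.1926 < -0.1 is false → out
[4] lift (1,5): star map gives 0.0371; window check -1.7 ≤ 0.0371 < -0.1 is false → out
[5] lift (-3,-9): star map gives -1.2668; window check -1.7 ≤ -1.2668 < -0.1 is true → IN Λ
[6] lift (2,16): star map gives -1.0813; window check -1.7 ≤ -1.0813 < -0.1 is true → IN Λ
[7] lift (1,8): star map gives -0.5407; window check -1.7 ≤ -0.5407 < -0.1 is true → IN Λ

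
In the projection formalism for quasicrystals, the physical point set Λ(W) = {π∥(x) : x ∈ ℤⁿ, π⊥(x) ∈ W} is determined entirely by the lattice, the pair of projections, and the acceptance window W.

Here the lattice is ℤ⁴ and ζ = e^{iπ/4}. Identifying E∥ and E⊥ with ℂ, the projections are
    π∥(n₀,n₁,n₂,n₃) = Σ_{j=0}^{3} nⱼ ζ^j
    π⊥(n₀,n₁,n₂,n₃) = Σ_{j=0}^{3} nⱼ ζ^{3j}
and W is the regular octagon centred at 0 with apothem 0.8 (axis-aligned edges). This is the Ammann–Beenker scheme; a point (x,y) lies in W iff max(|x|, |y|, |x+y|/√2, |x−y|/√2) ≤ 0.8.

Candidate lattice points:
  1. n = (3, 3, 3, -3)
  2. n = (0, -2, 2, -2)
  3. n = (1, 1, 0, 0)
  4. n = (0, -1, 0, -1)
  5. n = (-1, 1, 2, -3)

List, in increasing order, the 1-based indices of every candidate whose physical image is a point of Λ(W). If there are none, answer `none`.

π⊥(n) = n₀ + n₁ζ³ + n₂ζ⁶ + n₃ζ⁹ where ζ = e^{iπ/4}.
#1 (3, 3, 3, -3): internal (-1.242641, -3.000000); octagon support 3.000000 vs apothem 0.8 → ∉ W
#2 (0, -2, 2, -2): internal (0.000000, -4.828427); octagon support 4.828427 vs apothem 0.8 → ∉ W
#3 (1, 1, 0, 0): internal (0.292893, 0.707107); octagon support 0.707107 vs apothem 0.8 → ∈ W
#4 (0, -1, 0, -1): internal (0.000000, -1.414214); octagon support 1.414214 vs apothem 0.8 → ∉ W
#5 (-1, 1, 2, -3): internal (-3.828427, -3.414214); octagon support 5.121320 vs apothem 0.8 → ∉ W

3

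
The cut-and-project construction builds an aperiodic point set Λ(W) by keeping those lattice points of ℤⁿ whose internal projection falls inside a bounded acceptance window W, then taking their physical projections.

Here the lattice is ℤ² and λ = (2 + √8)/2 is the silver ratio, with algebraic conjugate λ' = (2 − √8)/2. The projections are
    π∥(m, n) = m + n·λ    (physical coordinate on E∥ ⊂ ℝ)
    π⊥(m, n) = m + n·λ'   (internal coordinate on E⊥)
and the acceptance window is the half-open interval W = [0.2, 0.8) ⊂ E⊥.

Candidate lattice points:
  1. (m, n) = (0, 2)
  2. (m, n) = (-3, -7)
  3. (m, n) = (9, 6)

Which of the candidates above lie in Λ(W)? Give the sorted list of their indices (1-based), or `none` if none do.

none

Compute λ' = (2−√8)/2 = -0.4142, so π⊥(m,n) = m -0.4142·n.
[1] lift (0,2): star map gives -0.8284; window check 0.2 ≤ -0.8284 < 0.8 is false → out
[2] lift (-3,-7): star map gives -0.1005; window check 0.2 ≤ -0.1005 < 0.8 is false → out
[3] lift (9,6): star map gives 6.5147; window check 0.2 ≤ 6.5147 < 0.8 is false → out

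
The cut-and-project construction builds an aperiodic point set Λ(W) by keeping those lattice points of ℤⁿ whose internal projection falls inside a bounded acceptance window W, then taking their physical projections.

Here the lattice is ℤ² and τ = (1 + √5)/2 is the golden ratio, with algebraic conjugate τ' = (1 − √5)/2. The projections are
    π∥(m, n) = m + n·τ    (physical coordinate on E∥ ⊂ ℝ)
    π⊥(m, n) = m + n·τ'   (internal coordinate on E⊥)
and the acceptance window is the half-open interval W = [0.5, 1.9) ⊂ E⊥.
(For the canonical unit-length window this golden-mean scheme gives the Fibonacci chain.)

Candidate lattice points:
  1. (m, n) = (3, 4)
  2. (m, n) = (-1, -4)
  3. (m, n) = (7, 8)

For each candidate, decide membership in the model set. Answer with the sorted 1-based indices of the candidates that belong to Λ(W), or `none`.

1, 2

Numerically τ ≈ 1.6180 and τ' = −1/τ ≈ -0.6180.
[1] lift (3,4): star map gives 0.5279; window check 0.5 ≤ 0.5279 < 1.9 is true → IN Λ
[2] lift (-1,-4): star map gives 1.4721; window check 0.5 ≤ 1.4721 < 1.9 is true → IN Λ
[3] lift (7,8): star map gives 2.0557; window check 0.5 ≤ 2.0557 < 1.9 is false → out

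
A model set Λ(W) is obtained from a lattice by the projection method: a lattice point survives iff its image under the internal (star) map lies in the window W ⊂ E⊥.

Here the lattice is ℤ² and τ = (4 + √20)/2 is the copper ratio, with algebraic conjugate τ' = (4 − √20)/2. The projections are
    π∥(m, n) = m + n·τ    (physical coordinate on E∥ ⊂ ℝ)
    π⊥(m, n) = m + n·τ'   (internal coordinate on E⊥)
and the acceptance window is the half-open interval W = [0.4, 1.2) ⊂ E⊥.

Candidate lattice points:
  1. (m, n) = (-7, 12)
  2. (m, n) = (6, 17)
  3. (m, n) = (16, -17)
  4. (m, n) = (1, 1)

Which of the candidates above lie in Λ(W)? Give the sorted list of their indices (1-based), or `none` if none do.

Compute τ' = (4−√20)/2 = -0.2361, so π⊥(m,n) = m -0.2361·n.
candidate 1: (m,n)=(-7,12) → π∥ = -7+12·τ ≈ 43.8328, π⊥ = -7+12·τ' ≈ -9.8328 ∉ [0.4, 1.2) ⇒ out
candidate 2: (m,n)=(6,17) → π∥ = 6+17·τ ≈ 78.0132, π⊥ = 6+17·τ' ≈ 1.9868 ∉ [0.4, 1.2) ⇒ out
candidate 3: (m,n)=(16,-17) → π∥ = 16-17·τ ≈ -56.0132, π⊥ = 16-17·τ' ≈ 20.0132 ∉ [0.4, 1.2) ⇒ out
candidate 4: (m,n)=(1,1) → π∥ = 1+1·τ ≈ 5.2361, π⊥ = 1+1·τ' ≈ 0.7639 ∈ [0.4, 1.2) ⇒ IN Λ

4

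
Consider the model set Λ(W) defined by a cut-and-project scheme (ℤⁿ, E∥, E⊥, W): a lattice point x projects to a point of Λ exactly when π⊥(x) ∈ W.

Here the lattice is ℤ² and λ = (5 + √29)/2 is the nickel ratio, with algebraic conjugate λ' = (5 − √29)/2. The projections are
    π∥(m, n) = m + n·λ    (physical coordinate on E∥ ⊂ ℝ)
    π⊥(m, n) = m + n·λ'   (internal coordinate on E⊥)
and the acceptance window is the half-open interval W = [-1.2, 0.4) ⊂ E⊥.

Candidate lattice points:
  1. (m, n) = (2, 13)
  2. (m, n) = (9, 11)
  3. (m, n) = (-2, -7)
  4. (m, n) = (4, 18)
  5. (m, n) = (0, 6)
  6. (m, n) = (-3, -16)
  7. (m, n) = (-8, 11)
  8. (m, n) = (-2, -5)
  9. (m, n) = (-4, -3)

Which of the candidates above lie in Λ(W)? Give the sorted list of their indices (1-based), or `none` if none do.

1, 3, 5, 6, 8

Compute λ' = (5−√29)/2 = -0.192582, so π⊥(m,n) = m -0.192582·n.
#1 (2,13): internal coord 2 + (13)·λ' = -0.503571; -0.503571 ∈ [-1.2, 0.4) → IN Λ
#2 (9,11): internal coord 9 + (11)·λ' = +6.881594; +6.881594 ∉ [-1.2, 0.4) → out
#3 (-2,-7): internal coord -2 + (-7)·λ' = -0.651923; -0.651923 ∈ [-1.2, 0.4) → IN Λ
#4 (4,18): internal coord 4 + (18)·λ' = +0.533517; +0.533517 ∉ [-1.2, 0.4) → out
#5 (0,6): internal coord 0 + (6)·λ' = -1.155494; -1.155494 ∈ [-1.2, 0.4) → IN Λ
#6 (-3,-16): internal coord -3 + (-16)·λ' = +0.081318; +0.081318 ∈ [-1.2, 0.4) → IN Λ
#7 (-8,11): internal coord -8 + (11)·λ' = -10.118406; -10.118406 ∉ [-1.2, 0.4) → out
#8 (-2,-5): internal coord -2 + (-5)·λ' = -1.037088; -1.037088 ∈ [-1.2, 0.4) → IN Λ
#9 (-4,-3): internal coord -4 + (-3)·λ' = -3.422253; -3.422253 ∉ [-1.2, 0.4) → out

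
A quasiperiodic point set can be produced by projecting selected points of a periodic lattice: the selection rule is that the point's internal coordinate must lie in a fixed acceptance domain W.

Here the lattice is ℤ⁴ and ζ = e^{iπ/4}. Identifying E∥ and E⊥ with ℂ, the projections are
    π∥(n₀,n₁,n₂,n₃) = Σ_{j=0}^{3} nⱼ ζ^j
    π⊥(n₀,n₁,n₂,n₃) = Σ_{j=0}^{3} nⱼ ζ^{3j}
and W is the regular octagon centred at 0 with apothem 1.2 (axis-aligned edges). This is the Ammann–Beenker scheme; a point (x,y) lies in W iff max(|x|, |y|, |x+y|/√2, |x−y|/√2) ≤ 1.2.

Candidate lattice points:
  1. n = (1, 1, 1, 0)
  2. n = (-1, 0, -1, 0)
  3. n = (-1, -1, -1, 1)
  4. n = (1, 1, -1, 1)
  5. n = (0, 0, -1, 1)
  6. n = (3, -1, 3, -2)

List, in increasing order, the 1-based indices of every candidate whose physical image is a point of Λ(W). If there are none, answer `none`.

With ζ = e^{iπ/4} the internal vectors are ζ^0,ζ^3,ζ^6,ζ^9.
#1 (1, 1, 1, 0): internal (0.29289, -0.29289); octagon support 0.41421 vs apothem 1.2 → ∈ W
#2 (-1, 0, -1, 0): internal (-1.00000, 1.00000); octagon support 1.41421 vs apothem 1.2 → ∉ W
#3 (-1, -1, -1, 1): internal (0.41421, 1.00000); octagon support 1.00000 vs apothem 1.2 → ∈ W
#4 (1, 1, -1, 1): internal (1.00000, 2.41421); octagon support 2.41421 vs apothem 1.2 → ∉ W
#5 (0, 0, -1, 1): internal (0.70711, 1.70711); octagon support 1.70711 vs apothem 1.2 → ∉ W
#6 (3, -1, 3, -2): internal (2.29289, -5.12132); octagon support 5.24264 vs apothem 1.2 → ∉ W

1, 3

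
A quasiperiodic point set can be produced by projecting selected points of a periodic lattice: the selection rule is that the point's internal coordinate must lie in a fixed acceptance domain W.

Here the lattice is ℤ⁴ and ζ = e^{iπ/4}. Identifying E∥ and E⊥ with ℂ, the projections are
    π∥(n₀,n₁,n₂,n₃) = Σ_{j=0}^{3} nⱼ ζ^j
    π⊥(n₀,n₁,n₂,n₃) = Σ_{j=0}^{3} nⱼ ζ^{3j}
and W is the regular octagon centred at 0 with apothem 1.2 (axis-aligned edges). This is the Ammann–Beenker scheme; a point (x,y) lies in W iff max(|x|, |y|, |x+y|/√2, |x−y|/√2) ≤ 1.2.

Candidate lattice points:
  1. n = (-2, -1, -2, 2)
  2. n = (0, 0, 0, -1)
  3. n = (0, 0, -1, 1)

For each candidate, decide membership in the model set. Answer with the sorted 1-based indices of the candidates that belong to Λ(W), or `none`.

π⊥(n) = n₀ + n₁ζ³ + n₂ζ⁶ + n₃ζ⁹ where ζ = e^{iπ/4}.
#1 (-2, -1, -2, 2): internal (0.1213, 2.7071); octagon support 2.7071 vs apothem 1.2 → ∉ W
#2 (0, 0, 0, -1): internal (-0.7071, -0.7071); octagon support 1.0000 vs apothem 1.2 → ∈ W
#3 (0, 0, -1, 1): internal (0.7071, 1.7071); octagon support 1.7071 vs apothem 1.2 → ∉ W

2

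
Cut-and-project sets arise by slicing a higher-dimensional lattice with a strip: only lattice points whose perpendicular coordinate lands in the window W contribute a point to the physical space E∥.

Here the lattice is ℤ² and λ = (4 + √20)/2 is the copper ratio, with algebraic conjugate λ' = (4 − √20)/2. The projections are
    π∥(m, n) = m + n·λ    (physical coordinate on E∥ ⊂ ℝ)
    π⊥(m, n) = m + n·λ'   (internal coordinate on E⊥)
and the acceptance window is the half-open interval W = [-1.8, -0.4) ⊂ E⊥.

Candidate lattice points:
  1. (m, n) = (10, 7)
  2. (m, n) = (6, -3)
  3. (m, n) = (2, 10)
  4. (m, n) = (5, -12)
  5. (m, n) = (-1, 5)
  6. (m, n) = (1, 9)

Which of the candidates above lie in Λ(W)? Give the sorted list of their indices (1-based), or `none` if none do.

λ' = (4−√20)/2 ≈ -0.23607.
#1 (10,7): internal coord 10 + (7)·λ' = +8.34752; +8.34752 ∉ [-1.8, -0.4) → out
#2 (6,-3): internal coord 6 + (-3)·λ' = +6.70820; +6.70820 ∉ [-1.8, -0.4) → out
#3 (2,10): internal coord 2 + (10)·λ' = -0.36068; -0.36068 ∉ [-1.8, -0.4) → out
#4 (5,-12): internal coord 5 + (-12)·λ' = +7.83282; +7.83282 ∉ [-1.8, -0.4) → out
#5 (-1,5): internal coord -1 + (5)·λ' = -2.18034; -2.18034 ∉ [-1.8, -0.4) → out
#6 (1,9): internal coord 1 + (9)·λ' = -1.12461; -1.12461 ∈ [-1.8, -0.4) → IN Λ

6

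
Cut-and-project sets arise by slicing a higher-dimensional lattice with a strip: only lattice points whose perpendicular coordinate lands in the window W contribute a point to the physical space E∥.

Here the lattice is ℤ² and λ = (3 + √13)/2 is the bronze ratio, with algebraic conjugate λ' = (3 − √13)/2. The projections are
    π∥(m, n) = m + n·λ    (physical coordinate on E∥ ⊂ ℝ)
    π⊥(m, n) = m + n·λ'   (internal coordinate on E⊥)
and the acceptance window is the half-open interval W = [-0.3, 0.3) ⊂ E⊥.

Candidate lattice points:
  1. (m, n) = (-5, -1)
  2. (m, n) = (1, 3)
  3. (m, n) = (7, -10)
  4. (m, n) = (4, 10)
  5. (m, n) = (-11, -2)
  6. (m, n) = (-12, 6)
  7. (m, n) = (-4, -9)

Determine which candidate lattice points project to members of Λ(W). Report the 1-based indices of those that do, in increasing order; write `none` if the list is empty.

2

λ' = (3−√13)/2 ≈ -0.3028.
[1] lift (-5,-1): star map gives -4.6972; window check -0.3 ≤ -4.6972 < 0.3 is false → out
[2] lift (1,3): star map gives 0.0917; window check -0.3 ≤ 0.0917 < 0.3 is true → IN Λ
[3] lift (7,-10): star map gives 10.0278; window check -0.3 ≤ 10.0278 < 0.3 is false → out
[4] lift (4,10): star map gives 0.9722; window check -0.3 ≤ 0.9722 < 0.3 is false → out
[5] lift (-11,-2): star map gives -10.3944; window check -0.3 ≤ -10.3944 < 0.3 is false → out
[6] lift (-12,6): star map gives -13.8167; window check -0.3 ≤ -13.8167 < 0.3 is false → out
[7] lift (-4,-9): star map gives -1.2750; window check -0.3 ≤ -1.2750 < 0.3 is false → out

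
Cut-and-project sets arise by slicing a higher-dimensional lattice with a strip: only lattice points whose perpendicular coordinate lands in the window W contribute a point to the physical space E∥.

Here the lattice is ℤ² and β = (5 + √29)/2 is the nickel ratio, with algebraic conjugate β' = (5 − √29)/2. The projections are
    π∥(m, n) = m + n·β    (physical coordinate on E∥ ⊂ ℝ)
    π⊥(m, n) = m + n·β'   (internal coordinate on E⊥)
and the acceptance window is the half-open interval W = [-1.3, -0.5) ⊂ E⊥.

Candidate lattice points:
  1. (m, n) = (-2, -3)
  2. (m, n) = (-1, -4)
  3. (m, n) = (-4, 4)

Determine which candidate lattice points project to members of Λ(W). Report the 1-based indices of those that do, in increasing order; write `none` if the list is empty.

Numerically β ≈ 5.19258 and β' = −1/β ≈ -0.19258.
#1 (-2,-3): internal coord -2 + (-3)·β' = -1.42225; -1.42225 ∉ [-1.3, -0.5) → out
#2 (-1,-4): internal coord -1 + (-4)·β' = -0.22967; -0.22967 ∉ [-1.3, -0.5) → out
#3 (-4,4): internal coord -4 + (4)·β' = -4.77033; -4.77033 ∉ [-1.3, -0.5) → out

none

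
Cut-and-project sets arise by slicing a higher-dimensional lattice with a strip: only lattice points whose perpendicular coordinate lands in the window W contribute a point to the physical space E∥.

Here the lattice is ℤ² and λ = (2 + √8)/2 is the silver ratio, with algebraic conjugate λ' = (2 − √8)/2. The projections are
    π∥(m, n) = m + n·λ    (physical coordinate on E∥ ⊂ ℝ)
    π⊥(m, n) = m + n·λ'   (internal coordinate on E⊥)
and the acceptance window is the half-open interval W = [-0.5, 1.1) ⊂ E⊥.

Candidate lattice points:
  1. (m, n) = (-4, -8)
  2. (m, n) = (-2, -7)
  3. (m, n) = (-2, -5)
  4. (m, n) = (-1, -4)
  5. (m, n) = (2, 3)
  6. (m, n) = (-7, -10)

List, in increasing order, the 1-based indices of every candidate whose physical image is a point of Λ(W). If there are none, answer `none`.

2, 3, 4, 5

Compute λ' = (2−√8)/2 = -0.4142, so π⊥(m,n) = m -0.4142·n.
[1] lift (-4,-8): star map gives -0.6863; window check -0.5 ≤ -0.6863 < 1.1 is false → out
[2] lift (-2,-7): star map gives 0.8995; window check -0.5 ≤ 0.8995 < 1.1 is true → IN Λ
[3] lift (-2,-5): star map gives 0.0711; window check -0.5 ≤ 0.0711 < 1.1 is true → IN Λ
[4] lift (-1,-4): star map gives 0.6569; window check -0.5 ≤ 0.6569 < 1.1 is true → IN Λ
[5] lift (2,3): star map gives 0.7574; window check -0.5 ≤ 0.7574 < 1.1 is true → IN Λ
[6] lift (-7,-10): star map gives -2.8579; window check -0.5 ≤ -2.8579 < 1.1 is false → out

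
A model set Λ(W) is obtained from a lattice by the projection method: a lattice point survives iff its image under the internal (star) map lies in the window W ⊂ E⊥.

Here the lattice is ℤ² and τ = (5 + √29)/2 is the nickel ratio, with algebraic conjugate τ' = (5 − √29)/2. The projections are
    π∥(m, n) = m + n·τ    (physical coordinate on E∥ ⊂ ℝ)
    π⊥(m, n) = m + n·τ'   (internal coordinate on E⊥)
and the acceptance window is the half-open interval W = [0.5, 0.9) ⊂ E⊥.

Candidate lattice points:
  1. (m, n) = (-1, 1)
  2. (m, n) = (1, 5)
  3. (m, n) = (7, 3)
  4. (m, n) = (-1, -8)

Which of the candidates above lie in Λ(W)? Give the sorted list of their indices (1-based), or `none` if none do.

Compute τ' = (5−√29)/2 = -0.19258, so π⊥(m,n) = m -0.19258·n.
candidate 1: (m,n)=(-1,1) → π∥ = -1+1·τ ≈ 4.19258, π⊥ = -1+1·τ' ≈ -1.19258 ∉ [0.5, 0.9) ⇒ out
candidate 2: (m,n)=(1,5) → π∥ = 1+5·τ ≈ 26.96291, π⊥ = 1+5·τ' ≈ 0.03709 ∉ [0.5, 0.9) ⇒ out
candidate 3: (m,n)=(7,3) → π∥ = 7+3·τ ≈ 22.57775, π⊥ = 7+3·τ' ≈ 6.42225 ∉ [0.5, 0.9) ⇒ out
candidate 4: (m,n)=(-1,-8) → π∥ = -1-8·τ ≈ -42.54066, π⊥ = -1-8·τ' ≈ 0.54066 ∈ [0.5, 0.9) ⇒ IN Λ

4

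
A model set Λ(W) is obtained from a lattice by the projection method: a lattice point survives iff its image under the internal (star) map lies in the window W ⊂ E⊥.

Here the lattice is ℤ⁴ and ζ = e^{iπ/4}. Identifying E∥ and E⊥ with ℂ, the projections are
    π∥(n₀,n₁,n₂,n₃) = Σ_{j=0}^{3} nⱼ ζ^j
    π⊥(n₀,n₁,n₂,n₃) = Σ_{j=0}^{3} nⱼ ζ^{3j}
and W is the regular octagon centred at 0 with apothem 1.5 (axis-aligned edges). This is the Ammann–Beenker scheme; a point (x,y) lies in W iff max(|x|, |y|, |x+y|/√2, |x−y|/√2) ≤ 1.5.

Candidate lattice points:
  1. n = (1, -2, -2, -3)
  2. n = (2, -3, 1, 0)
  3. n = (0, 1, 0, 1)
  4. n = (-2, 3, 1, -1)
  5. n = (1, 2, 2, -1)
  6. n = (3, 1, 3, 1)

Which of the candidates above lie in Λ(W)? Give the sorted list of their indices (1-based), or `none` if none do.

With ζ = e^{iπ/4} the internal vectors are ζ^0,ζ^3,ζ^6,ζ^9.
candidate 1: n = (1, -2, -2, -3) → π⊥ ≈ (+0.2929, -1.5355); max(|x|,|y|,|x±y|/√2) = 1.5355 > 1.5 ⇒ ∉ W
candidate 2: n = (2, -3, 1, 0) → π⊥ ≈ (+4.1213, -3.1213); max(|x|,|y|,|x±y|/√2) = 5.1213 > 1.5 ⇒ ∉ W
candidate 3: n = (0, 1, 0, 1) → π⊥ ≈ (+0.0000, +1.4142); max(|x|,|y|,|x±y|/√2) = 1.4142 ≤ 1.5 ⇒ ∈ W
candidate 4: n = (-2, 3, 1, -1) → π⊥ ≈ (-4.8284, +0.4142); max(|x|,|y|,|x±y|/√2) = 4.8284 > 1.5 ⇒ ∉ W
candidate 5: n = (1, 2, 2, -1) → π⊥ ≈ (-1.1213, -1.2929); max(|x|,|y|,|x±y|/√2) = 1.7071 > 1.5 ⇒ ∉ W
candidate 6: n = (3, 1, 3, 1) → π⊥ ≈ (+3.0000, -1.5858); max(|x|,|y|,|x±y|/√2) = 3.2426 > 1.5 ⇒ ∉ W

3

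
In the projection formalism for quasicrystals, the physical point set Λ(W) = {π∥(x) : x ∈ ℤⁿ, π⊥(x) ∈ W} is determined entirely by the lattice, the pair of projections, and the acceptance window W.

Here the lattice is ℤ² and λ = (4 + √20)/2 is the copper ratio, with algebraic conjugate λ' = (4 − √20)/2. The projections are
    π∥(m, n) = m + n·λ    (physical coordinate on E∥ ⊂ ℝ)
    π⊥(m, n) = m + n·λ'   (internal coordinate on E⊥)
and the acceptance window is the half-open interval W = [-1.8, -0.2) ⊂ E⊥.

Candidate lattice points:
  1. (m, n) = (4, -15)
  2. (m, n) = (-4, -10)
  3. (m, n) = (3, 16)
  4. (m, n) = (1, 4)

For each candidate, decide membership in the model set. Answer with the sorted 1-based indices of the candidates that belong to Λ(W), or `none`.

λ' = (4−√20)/2 ≈ -0.2361.
candidate 1: (m,n)=(4,-15) → π∥ = 4-15·λ ≈ -59.5410, π⊥ = 4-15·λ' ≈ 7.5410 ∉ [-1.8, -0.2) ⇒ out
candidate 2: (m,n)=(-4,-10) → π∥ = -4-10·λ ≈ -46.3607, π⊥ = -4-10·λ' ≈ -1.6393 ∈ [-1.8, -0.2) ⇒ IN Λ
candidate 3: (m,n)=(3,16) → π∥ = 3+16·λ ≈ 70.7771, π⊥ = 3+16·λ' ≈ -0.7771 ∈ [-1.8, -0.2) ⇒ IN Λ
candidate 4: (m,n)=(1,4) → π∥ = 1+4·λ ≈ 17.9443, π⊥ = 1+4·λ' ≈ 0.0557 ∉ [-1.8, -0.2) ⇒ out

2, 3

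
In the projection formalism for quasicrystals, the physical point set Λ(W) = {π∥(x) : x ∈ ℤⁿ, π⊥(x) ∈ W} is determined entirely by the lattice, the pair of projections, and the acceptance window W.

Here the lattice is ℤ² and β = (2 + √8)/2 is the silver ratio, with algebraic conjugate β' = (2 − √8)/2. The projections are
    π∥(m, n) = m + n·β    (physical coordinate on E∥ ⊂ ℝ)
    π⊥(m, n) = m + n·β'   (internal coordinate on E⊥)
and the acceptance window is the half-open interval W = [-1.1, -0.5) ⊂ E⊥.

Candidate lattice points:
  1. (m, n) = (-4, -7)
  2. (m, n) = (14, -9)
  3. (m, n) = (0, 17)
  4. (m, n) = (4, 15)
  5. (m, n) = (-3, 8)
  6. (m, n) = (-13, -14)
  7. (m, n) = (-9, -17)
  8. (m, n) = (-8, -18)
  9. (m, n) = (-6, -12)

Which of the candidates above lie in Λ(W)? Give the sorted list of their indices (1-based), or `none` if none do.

8, 9

β' = (2−√8)/2 ≈ -0.4142.
candidate 1: (m,n)=(-4,-7) → π∥ = -4-7·β ≈ -20.8995, π⊥ = -4-7·β' ≈ -1.1005 ∉ [-1.1, -0.5) ⇒ out
candidate 2: (m,n)=(14,-9) → π∥ = 14-9·β ≈ -7.7279, π⊥ = 14-9·β' ≈ 17.7279 ∉ [-1.1, -0.5) ⇒ out
candidate 3: (m,n)=(0,17) → π∥ = 0+17·β ≈ 41.0416, π⊥ = 0+17·β' ≈ -7.0416 ∉ [-1.1, -0.5) ⇒ out
candidate 4: (m,n)=(4,15) → π∥ = 4+15·β ≈ 40.2132, π⊥ = 4+15·β' ≈ -2.2132 ∉ [-1.1, -0.5) ⇒ out
candidate 5: (m,n)=(-3,8) → π∥ = -3+8·β ≈ 16.3137, π⊥ = -3+8·β' ≈ -6.3137 ∉ [-1.1, -0.5) ⇒ out
candidate 6: (m,n)=(-13,-14) → π∥ = -13-14·β ≈ -46.7990, π⊥ = -13-14·β' ≈ -7.2010 ∉ [-1.1, -0.5) ⇒ out
candidate 7: (m,n)=(-9,-17) → π∥ = -9-17·β ≈ -50.0416, π⊥ = -9-17·β' ≈ -1.9584 ∉ [-1.1, -0.5) ⇒ out
candidate 8: (m,n)=(-8,-18) → π∥ = -8-18·β ≈ -51.4558, π⊥ = -8-18·β' ≈ -0.5442 ∈ [-1.1, -0.5) ⇒ IN Λ
candidate 9: (m,n)=(-6,-12) → π∥ = -6-12·β ≈ -34.9706, π⊥ = -6-12·β' ≈ -1.0294 ∈ [-1.1, -0.5) ⇒ IN Λ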